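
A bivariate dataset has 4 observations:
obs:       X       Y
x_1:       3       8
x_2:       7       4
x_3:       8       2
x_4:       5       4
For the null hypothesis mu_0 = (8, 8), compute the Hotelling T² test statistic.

Step 1 — sample mean vector:
  mean(X) = (3 + 7 + 8 + 5) / 4 = 23/4 = 5.75
  mean(Y) = (8 + 4 + 2 + 4) / 4 = 18/4 = 4.5
  x̄ = (5.75, 4.5),  deviation x̄ - mu_0 = (5.75, 4.5) - (8, 8) = (-2.25, -3.5).

Step 2 — sample covariance matrix, S[i,j] = (1/(n-1)) · Σ_k (x_{k,i} - mean_i) · (x_{k,j} - mean_j), divisor n-1 = 3:
  S[X,X] = ((-2.75)·(-2.75) + (1.25)·(1.25) + (2.25)·(2.25) + (-0.75)·(-0.75)) / 3 = 14.75/3 = 4.9167
  S[X,Y] = ((-2.75)·(3.5) + (1.25)·(-0.5) + (2.25)·(-2.5) + (-0.75)·(-0.5)) / 3 = -15.5/3 = -5.1667
  S[Y,Y] = ((3.5)·(3.5) + (-0.5)·(-0.5) + (-2.5)·(-2.5) + (-0.5)·(-0.5)) / 3 = 19/3 = 6.3333
  S = [[4.9167, -5.1667],
 [-5.1667, 6.3333]].

Step 3 — invert S. det(S) = 4.9167·6.3333 - (-5.1667)² = 4.4444.
  S^{-1} = (1/det) · [[d, -b], [-b, a]] = [[1.425, 1.1625],
 [1.1625, 1.1062]].

Step 4 — quadratic form (x̄ - mu_0)^T · S^{-1} · (x̄ - mu_0):
  S^{-1} · (x̄ - mu_0) = (-7.275, -6.4875),
  (x̄ - mu_0)^T · [...] = (-2.25)·(-7.275) + (-3.5)·(-6.4875) = 39.075.

Step 5 — scale by n: T² = 4 · 39.075 = 156.3.

T² ≈ 156.3


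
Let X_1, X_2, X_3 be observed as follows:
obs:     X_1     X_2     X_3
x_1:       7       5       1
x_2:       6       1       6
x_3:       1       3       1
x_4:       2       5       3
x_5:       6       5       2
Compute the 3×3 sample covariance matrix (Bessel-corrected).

Step 1 — column means:
  mean(X_1) = (7 + 6 + 1 + 2 + 6) / 5 = 22/5 = 4.4
  mean(X_2) = (5 + 1 + 3 + 5 + 5) / 5 = 19/5 = 3.8
  mean(X_3) = (1 + 6 + 1 + 3 + 2) / 5 = 13/5 = 2.6

Step 2 — sample covariance S[i,j] = (1/(n-1)) · Σ_k (x_{k,i} - mean_i) · (x_{k,j} - mean_j), with n-1 = 4.
  S[X_1,X_1] = ((2.6)·(2.6) + (1.6)·(1.6) + (-3.4)·(-3.4) + (-2.4)·(-2.4) + (1.6)·(1.6)) / 4 = 29.2/4 = 7.3
  S[X_1,X_2] = ((2.6)·(1.2) + (1.6)·(-2.8) + (-3.4)·(-0.8) + (-2.4)·(1.2) + (1.6)·(1.2)) / 4 = 0.4/4 = 0.1
  S[X_1,X_3] = ((2.6)·(-1.6) + (1.6)·(3.4) + (-3.4)·(-1.6) + (-2.4)·(0.4) + (1.6)·(-0.6)) / 4 = 4.8/4 = 1.2
  S[X_2,X_2] = ((1.2)·(1.2) + (-2.8)·(-2.8) + (-0.8)·(-0.8) + (1.2)·(1.2) + (1.2)·(1.2)) / 4 = 12.8/4 = 3.2
  S[X_2,X_3] = ((1.2)·(-1.6) + (-2.8)·(3.4) + (-0.8)·(-1.6) + (1.2)·(0.4) + (1.2)·(-0.6)) / 4 = -10.4/4 = -2.6
  S[X_3,X_3] = ((-1.6)·(-1.6) + (3.4)·(3.4) + (-1.6)·(-1.6) + (0.4)·(0.4) + (-0.6)·(-0.6)) / 4 = 17.2/4 = 4.3

S is symmetric (S[j,i] = S[i,j]). Assembling:

S = [[7.3, 0.1, 1.2],
 [0.1, 3.2, -2.6],
 [1.2, -2.6, 4.3]]


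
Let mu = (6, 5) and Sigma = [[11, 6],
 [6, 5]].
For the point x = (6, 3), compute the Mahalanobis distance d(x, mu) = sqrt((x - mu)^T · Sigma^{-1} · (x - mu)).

Step 1 — centre the observation: (x - mu) = (0, -2).

Step 2 — invert Sigma. det(Sigma) = 11·5 - (6)² = 19.
  Sigma^{-1} = (1/det) · [[d, -b], [-b, a]] = [[0.2632, -0.3158],
 [-0.3158, 0.5789]].

Step 3 — form the quadratic (x - mu)^T · Sigma^{-1} · (x - mu):
  Sigma^{-1} · (x - mu) = (0.6316, -1.1579).
  (x - mu)^T · [Sigma^{-1} · (x - mu)] = (0)·(0.6316) + (-2)·(-1.1579) = 2.3158.

Step 4 — take square root: d = √(2.3158) ≈ 1.5218.

d(x, mu) = √(2.3158) ≈ 1.5218


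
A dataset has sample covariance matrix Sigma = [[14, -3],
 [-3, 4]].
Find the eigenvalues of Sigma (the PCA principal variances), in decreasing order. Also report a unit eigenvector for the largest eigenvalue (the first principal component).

Step 1 — characteristic polynomial of 2×2 Sigma:
  det(Sigma - λI) = λ² - trace · λ + det = 0.
  trace = 14 + 4 = 18, det = 14·4 - (-3)² = 47.
Step 2 — discriminant:
  Δ = trace² - 4·det = 324 - 188 = 136.
Step 3 — eigenvalues:
  λ = (trace ± √Δ)/2 = (18 ± 11.6619)/2,
  λ_1 = 14.831,  λ_2 = 3.169.

Step 4 — unit eigenvector for λ_1: solve (Sigma - λ_1 I)v = 0. First row:
  (14 - 14.831)·v_x + (-3)·v_y = 0, i.e. (-0.831)·v_x + (-3)·v_y = 0,
  so v ∝ (b, λ_1 - a) = (-3, 0.831); multiply by -1 so the first entry is positive: u = (3, -0.831).
  ||u|| = √((3)² + (-0.831)²) = √(9.6905) ≈ 3.113,
  v_1 = u/||u|| ≈ (0.9637, -0.2669) (||v_1|| = 1).

λ_1 = 14.831,  λ_2 = 3.169;  v_1 ≈ (0.9637, -0.2669)


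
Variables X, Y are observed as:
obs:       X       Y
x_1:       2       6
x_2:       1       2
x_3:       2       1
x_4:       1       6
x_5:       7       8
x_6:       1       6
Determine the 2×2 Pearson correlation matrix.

Step 1 — column means:
  mean(X) = (2 + 1 + 2 + 1 + 7 + 1) / 6 = 14/6 = 2.3333
  mean(Y) = (6 + 2 + 1 + 6 + 8 + 6) / 6 = 29/6 = 4.8333

Step 2 — sample variances and covariances s[i,j] = (1/(n-1)) · Σ_k (x_{k,i} - mean_i) · (x_{k,j} - mean_j), with n-1 = 5:
  s[X,X] = ((-0.3333)·(-0.3333) + (-1.3333)·(-1.3333) + (-0.3333)·(-0.3333) + (-1.3333)·(-1.3333) + (4.6667)·(4.6667) + (-1.3333)·(-1.3333)) / 5 = 27.3333/5 = 5.4667
  s[X,Y] = ((-0.3333)·(1.1667) + (-1.3333)·(-2.8333) + (-0.3333)·(-3.8333) + (-1.3333)·(1.1667) + (4.6667)·(3.1667) + (-1.3333)·(1.1667)) / 5 = 16.3333/5 = 3.2667
  s[Y,Y] = ((1.1667)·(1.1667) + (-2.8333)·(-2.8333) + (-3.8333)·(-3.8333) + (1.1667)·(1.1667) + (3.1667)·(3.1667) + (1.1667)·(1.1667)) / 5 = 36.8333/5 = 7.3667
  Sample standard deviations s_i = √(s[i,i]):
  s(X) = √(5.4667) = 2.3381
  s(Y) = √(7.3667) = 2.7142

Step 3 — r_{ij} = s_{ij} / (s_i · s_j):
  r[X,X] = 1 (diagonal).
  r[X,Y] = 3.2667 / (2.3381 · 2.7142) = 3.2667 / 6.346 = 0.5148
  r[Y,Y] = 1 (diagonal).

R is symmetric with unit diagonal. Assembling:

R = [[1, 0.5148],
 [0.5148, 1]]


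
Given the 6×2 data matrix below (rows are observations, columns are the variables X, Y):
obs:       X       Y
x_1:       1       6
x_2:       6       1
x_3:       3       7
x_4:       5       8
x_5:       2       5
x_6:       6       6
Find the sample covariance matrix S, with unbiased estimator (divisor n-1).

Step 1 — column means:
  mean(X) = (1 + 6 + 3 + 5 + 2 + 6) / 6 = 23/6 = 3.8333
  mean(Y) = (6 + 1 + 7 + 8 + 5 + 6) / 6 = 33/6 = 5.5

Step 2 — sample covariance S[i,j] = (1/(n-1)) · Σ_k (x_{k,i} - mean_i) · (x_{k,j} - mean_j), with n-1 = 5.
  S[X,X] = ((-2.8333)·(-2.8333) + (2.1667)·(2.1667) + (-0.8333)·(-0.8333) + (1.1667)·(1.1667) + (-1.8333)·(-1.8333) + (2.1667)·(2.1667)) / 5 = 22.8333/5 = 4.5667
  S[X,Y] = ((-2.8333)·(0.5) + (2.1667)·(-4.5) + (-0.8333)·(1.5) + (1.1667)·(2.5) + (-1.8333)·(-0.5) + (2.1667)·(0.5)) / 5 = -7.5/5 = -1.5
  S[Y,Y] = ((0.5)·(0.5) + (-4.5)·(-4.5) + (1.5)·(1.5) + (2.5)·(2.5) + (-0.5)·(-0.5) + (0.5)·(0.5)) / 5 = 29.5/5 = 5.9

S is symmetric (S[j,i] = S[i,j]). Assembling:

S = [[4.5667, -1.5],
 [-1.5, 5.9]]


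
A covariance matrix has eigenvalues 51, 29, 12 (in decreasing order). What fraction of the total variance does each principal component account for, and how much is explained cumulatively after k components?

Step 1 — total variance = trace(Sigma) = Σ λ_i = 51 + 29 + 12 = 92.

Step 2 — fraction explained by component i = λ_i / Σ λ:
  PC1: 51/92 = 0.5543
  PC2: 29/92 = 0.3152
  PC3: 12/92 = 0.1304

Step 3 — cumulative fraction after k components = (λ_1 + ... + λ_k) / Σ λ:
  k = 1: 51/92 = 0.5543
  k = 2: (51 + 29)/92 = 80/92 = 0.8696
  k = 3: (51 + 29 + 12)/92 = 92/92 = 1

Summary (fraction, with percent):

explained: PC1 0.5543 (55.43%), PC2 0.3152 (31.52%), PC3 0.1304 (13.04%);  cumulative: 0.5543, 0.8696, 1


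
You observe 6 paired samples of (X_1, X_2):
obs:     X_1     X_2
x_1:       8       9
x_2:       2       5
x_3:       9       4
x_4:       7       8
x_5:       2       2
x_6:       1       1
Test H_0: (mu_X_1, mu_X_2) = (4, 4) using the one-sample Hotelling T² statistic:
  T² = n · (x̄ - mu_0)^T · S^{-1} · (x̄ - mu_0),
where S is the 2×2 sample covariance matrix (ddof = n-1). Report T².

Step 1 — sample mean vector:
  mean(X_1) = (8 + 2 + 9 + 7 + 2 + 1) / 6 = 29/6 = 4.8333
  mean(X_2) = (9 + 5 + 4 + 8 + 2 + 1) / 6 = 29/6 = 4.8333
  x̄ = (4.8333, 4.8333),  deviation x̄ - mu_0 = (4.8333, 4.8333) - (4, 4) = (0.8333, 0.8333).

Step 2 — sample covariance matrix, S[i,j] = (1/(n-1)) · Σ_k (x_{k,i} - mean_i) · (x_{k,j} - mean_j), divisor n-1 = 5:
  S[X_1,X_1] = ((3.1667)·(3.1667) + (-2.8333)·(-2.8333) + (4.1667)·(4.1667) + (2.1667)·(2.1667) + (-2.8333)·(-2.8333) + (-3.8333)·(-3.8333)) / 5 = 62.8333/5 = 12.5667
  S[X_1,X_2] = ((3.1667)·(4.1667) + (-2.8333)·(0.1667) + (4.1667)·(-0.8333) + (2.1667)·(3.1667) + (-2.8333)·(-2.8333) + (-3.8333)·(-3.8333)) / 5 = 38.8333/5 = 7.7667
  S[X_2,X_2] = ((4.1667)·(4.1667) + (0.1667)·(0.1667) + (-0.8333)·(-0.8333) + (3.1667)·(3.1667) + (-2.8333)·(-2.8333) + (-3.8333)·(-3.8333)) / 5 = 50.8333/5 = 10.1667
  S = [[12.5667, 7.7667],
 [7.7667, 10.1667]].

Step 3 — invert S. det(S) = 12.5667·10.1667 - (7.7667)² = 67.44.
  S^{-1} = (1/det) · [[d, -b], [-b, a]] = [[0.1508, -0.1152],
 [-0.1152, 0.1863]].

Step 4 — quadratic form (x̄ - mu_0)^T · S^{-1} · (x̄ - mu_0):
  S^{-1} · (x̄ - mu_0) = (0.0297, 0.0593),
  (x̄ - mu_0)^T · [...] = (0.8333)·(0.0297) + (0.8333)·(0.0593) = 0.0741.

Step 5 — scale by n: T² = 6 · 0.0741 = 0.4448.

T² ≈ 0.4448


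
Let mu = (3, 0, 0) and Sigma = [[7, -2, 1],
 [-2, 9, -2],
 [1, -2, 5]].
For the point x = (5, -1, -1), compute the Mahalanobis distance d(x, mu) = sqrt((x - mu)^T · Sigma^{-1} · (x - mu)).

Step 1 — centre the observation: (x - mu) = (2, -1, -1).

Step 2 — invert Sigma (cofactor / det for 3×3, or solve directly):
  Sigma^{-1} = [[0.1541, 0.0301, -0.0188],
 [0.0301, 0.1278, 0.0451],
 [-0.0188, 0.0451, 0.2218]].

Step 3 — form the quadratic (x - mu)^T · Sigma^{-1} · (x - mu):
  Sigma^{-1} · (x - mu) = (0.297, -0.1128, -0.3045).
  (x - mu)^T · [Sigma^{-1} · (x - mu)] = (2)·(0.297) + (-1)·(-0.1128) + (-1)·(-0.3045) = 1.0113.

Step 4 — take square root: d = √(1.0113) ≈ 1.0056.

d(x, mu) = √(1.0113) ≈ 1.0056


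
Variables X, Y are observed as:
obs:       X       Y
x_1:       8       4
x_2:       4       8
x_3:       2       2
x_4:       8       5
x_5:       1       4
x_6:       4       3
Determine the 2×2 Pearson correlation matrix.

Step 1 — column means:
  mean(X) = (8 + 4 + 2 + 8 + 1 + 4) / 6 = 27/6 = 4.5
  mean(Y) = (4 + 8 + 2 + 5 + 4 + 3) / 6 = 26/6 = 4.3333

Step 2 — sample variances and covariances s[i,j] = (1/(n-1)) · Σ_k (x_{k,i} - mean_i) · (x_{k,j} - mean_j), with n-1 = 5:
  s[X,X] = ((3.5)·(3.5) + (-0.5)·(-0.5) + (-2.5)·(-2.5) + (3.5)·(3.5) + (-3.5)·(-3.5) + (-0.5)·(-0.5)) / 5 = 43.5/5 = 8.7
  s[X,Y] = ((3.5)·(-0.3333) + (-0.5)·(3.6667) + (-2.5)·(-2.3333) + (3.5)·(0.6667) + (-3.5)·(-0.3333) + (-0.5)·(-1.3333)) / 5 = 7/5 = 1.4
  s[Y,Y] = ((-0.3333)·(-0.3333) + (3.6667)·(3.6667) + (-2.3333)·(-2.3333) + (0.6667)·(0.6667) + (-0.3333)·(-0.3333) + (-1.3333)·(-1.3333)) / 5 = 21.3333/5 = 4.2667
  Sample standard deviations s_i = √(s[i,i]):
  s(X) = √(8.7) = 2.9496
  s(Y) = √(4.2667) = 2.0656

Step 3 — r_{ij} = s_{ij} / (s_i · s_j):
  r[X,X] = 1 (diagonal).
  r[X,Y] = 1.4 / (2.9496 · 2.0656) = 1.4 / 6.0926 = 0.2298
  r[Y,Y] = 1 (diagonal).

R is symmetric with unit diagonal. Assembling:

R = [[1, 0.2298],
 [0.2298, 1]]


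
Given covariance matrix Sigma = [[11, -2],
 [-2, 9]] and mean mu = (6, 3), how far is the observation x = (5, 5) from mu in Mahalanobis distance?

Step 1 — centre the observation: (x - mu) = (-1, 2).

Step 2 — invert Sigma. det(Sigma) = 11·9 - (-2)² = 95.
  Sigma^{-1} = (1/det) · [[d, -b], [-b, a]] = [[0.0947, 0.0211],
 [0.0211, 0.1158]].

Step 3 — form the quadratic (x - mu)^T · Sigma^{-1} · (x - mu):
  Sigma^{-1} · (x - mu) = (-0.0526, 0.2105).
  (x - mu)^T · [Sigma^{-1} · (x - mu)] = (-1)·(-0.0526) + (2)·(0.2105) = 0.4737.

Step 4 — take square root: d = √(0.4737) ≈ 0.6882.

d(x, mu) = √(0.4737) ≈ 0.6882


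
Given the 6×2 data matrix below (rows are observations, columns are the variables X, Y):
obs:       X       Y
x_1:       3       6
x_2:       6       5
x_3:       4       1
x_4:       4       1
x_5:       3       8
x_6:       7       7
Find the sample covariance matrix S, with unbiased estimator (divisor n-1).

Step 1 — column means:
  mean(X) = (3 + 6 + 4 + 4 + 3 + 7) / 6 = 27/6 = 4.5
  mean(Y) = (6 + 5 + 1 + 1 + 8 + 7) / 6 = 28/6 = 4.6667

Step 2 — sample covariance S[i,j] = (1/(n-1)) · Σ_k (x_{k,i} - mean_i) · (x_{k,j} - mean_j), with n-1 = 5.
  S[X,X] = ((-1.5)·(-1.5) + (1.5)·(1.5) + (-0.5)·(-0.5) + (-0.5)·(-0.5) + (-1.5)·(-1.5) + (2.5)·(2.5)) / 5 = 13.5/5 = 2.7
  S[X,Y] = ((-1.5)·(1.3333) + (1.5)·(0.3333) + (-0.5)·(-3.6667) + (-0.5)·(-3.6667) + (-1.5)·(3.3333) + (2.5)·(2.3333)) / 5 = 3/5 = 0.6
  S[Y,Y] = ((1.3333)·(1.3333) + (0.3333)·(0.3333) + (-3.6667)·(-3.6667) + (-3.6667)·(-3.6667) + (3.3333)·(3.3333) + (2.3333)·(2.3333)) / 5 = 45.3333/5 = 9.0667

S is symmetric (S[j,i] = S[i,j]). Assembling:

S = [[2.7, 0.6],
 [0.6, 9.0667]]


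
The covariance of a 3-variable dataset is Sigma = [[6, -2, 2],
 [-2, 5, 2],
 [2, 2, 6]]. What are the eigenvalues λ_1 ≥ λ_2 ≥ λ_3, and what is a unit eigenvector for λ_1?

Step 1 — characteristic polynomial p(λ) = det(λI - Sigma) = λ³ - tr·λ² + c_1·λ - det, where tr = trace, c_1 = sum of the principal 2×2 minors, det = det(Sigma):
  tr = 6 + 5 + 6 = 17,
  c_1 = (6·5 - (-2)²) + (6·6 - (2)²) + (5·6 - (2)²) = 26 + 32 + 26 = 84,
  det = 6·(5·6 - (2)²) - (-2)·((-2)·6 - (2)·(2)) + (2)·((-2)·(2) - 5·(2)) = 6·(26) - (-2)·(-16) + (2)·(-14) = 96.
  So p(λ) = λ³ - 17λ² + 84λ - 96.
Step 2 — look for an integer root (rational root theorem: any rational root is an integer divisor of 96). Testing λ = 8:
  p(8) = 512 - 1088 + 672 - 96 = 0  ✓
  Dividing out (λ - 8): p(λ) = (λ - 8)(λ² - 9λ + 12).
Step 3 — remaining eigenvalues from the quadratic λ² - 9λ + 12 = 0:
  Δ = 9² - 4·12 = 81 - 48 = 33,  λ = (9 ± √33)/2 = (9 ± 5.7446)/2 ≈ 7.3723 or 1.6277.
  Sorted: λ_1 = 8,  λ_2 = 7.3723,  λ_3 = 1.6277  (check: sum = 17 = tr ✓).

Step 4 — unit eigenvector for λ_1 = 8: v spans the null space of (Sigma - λ_1 I), whose rows are
  r_1 = (-2, -2, 2),  r_2 = (-2, -3, 2),  r_3 = (2, 2, -2).
  v is orthogonal to every row, so take v ∝ r_1 × r_2 = ((-2)·(2) - (2)·(-3), (2)·(-2) - (-2)·(2), (-2)·(-3) - (-2)·(-2)) = (2, 0, 2).
  Rescale (divide by 2): u = (1, 0, 1).
  ||u|| = √((1)² + (0)² + (1)²) = √(2) ≈ 1.4142,  v_1 = u/||u|| ≈ (0.7071, 0, 0.7071) (||v_1|| = 1).

λ_1 = 8,  λ_2 = 7.3723,  λ_3 = 1.6277;  v_1 ≈ (0.7071, 0, 0.7071)


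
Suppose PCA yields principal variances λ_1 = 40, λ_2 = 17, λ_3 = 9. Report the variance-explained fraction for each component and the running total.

Step 1 — total variance = trace(Sigma) = Σ λ_i = 40 + 17 + 9 = 66.

Step 2 — fraction explained by component i = λ_i / Σ λ:
  PC1: 40/66 = 0.6061
  PC2: 17/66 = 0.2576
  PC3: 9/66 = 0.1364

Step 3 — cumulative fraction after k components = (λ_1 + ... + λ_k) / Σ λ:
  k = 1: 40/66 = 0.6061
  k = 2: (40 + 17)/66 = 57/66 = 0.8636
  k = 3: (40 + 17 + 9)/66 = 66/66 = 1

Summary (fraction, with percent):

explained: PC1 0.6061 (60.61%), PC2 0.2576 (25.76%), PC3 0.1364 (13.64%);  cumulative: 0.6061, 0.8636, 1


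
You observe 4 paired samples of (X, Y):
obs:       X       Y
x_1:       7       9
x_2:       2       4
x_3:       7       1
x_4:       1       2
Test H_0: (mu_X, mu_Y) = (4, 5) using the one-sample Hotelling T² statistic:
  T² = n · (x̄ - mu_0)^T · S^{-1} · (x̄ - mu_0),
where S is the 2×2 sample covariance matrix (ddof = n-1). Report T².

Step 1 — sample mean vector:
  mean(X) = (7 + 2 + 7 + 1) / 4 = 17/4 = 4.25
  mean(Y) = (9 + 4 + 1 + 2) / 4 = 16/4 = 4
  x̄ = (4.25, 4),  deviation x̄ - mu_0 = (4.25, 4) - (4, 5) = (0.25, -1).

Step 2 — sample covariance matrix, S[i,j] = (1/(n-1)) · Σ_k (x_{k,i} - mean_i) · (x_{k,j} - mean_j), divisor n-1 = 3:
  S[X,X] = ((2.75)·(2.75) + (-2.25)·(-2.25) + (2.75)·(2.75) + (-3.25)·(-3.25)) / 3 = 30.75/3 = 10.25
  S[X,Y] = ((2.75)·(5) + (-2.25)·(0) + (2.75)·(-3) + (-3.25)·(-2)) / 3 = 12/3 = 4
  S[Y,Y] = ((5)·(5) + (0)·(0) + (-3)·(-3) + (-2)·(-2)) / 3 = 38/3 = 12.6667
  S = [[10.25, 4],
 [4, 12.6667]].

Step 3 — invert S. det(S) = 10.25·12.6667 - (4)² = 113.8333.
  S^{-1} = (1/det) · [[d, -b], [-b, a]] = [[0.1113, -0.0351],
 [-0.0351, 0.09]].

Step 4 — quadratic form (x̄ - mu_0)^T · S^{-1} · (x̄ - mu_0):
  S^{-1} · (x̄ - mu_0) = (0.063, -0.0988),
  (x̄ - mu_0)^T · [...] = (0.25)·(0.063) + (-1)·(-0.0988) = 0.1146.

Step 5 — scale by n: T² = 4 · 0.1146 = 0.4583.

T² ≈ 0.4583


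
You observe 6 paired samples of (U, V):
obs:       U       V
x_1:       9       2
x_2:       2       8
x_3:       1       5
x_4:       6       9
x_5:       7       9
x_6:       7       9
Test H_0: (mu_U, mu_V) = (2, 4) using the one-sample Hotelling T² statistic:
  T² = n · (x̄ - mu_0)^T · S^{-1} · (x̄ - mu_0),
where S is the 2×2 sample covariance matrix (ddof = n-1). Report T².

Step 1 — sample mean vector:
  mean(U) = (9 + 2 + 1 + 6 + 7 + 7) / 6 = 32/6 = 5.3333
  mean(V) = (2 + 8 + 5 + 9 + 9 + 9) / 6 = 42/6 = 7
  x̄ = (5.3333, 7),  deviation x̄ - mu_0 = (5.3333, 7) - (2, 4) = (3.3333, 3).

Step 2 — sample covariance matrix, S[i,j] = (1/(n-1)) · Σ_k (x_{k,i} - mean_i) · (x_{k,j} - mean_j), divisor n-1 = 5:
  S[U,U] = ((3.6667)·(3.6667) + (-3.3333)·(-3.3333) + (-4.3333)·(-4.3333) + (0.6667)·(0.6667) + (1.6667)·(1.6667) + (1.6667)·(1.6667)) / 5 = 49.3333/5 = 9.8667
  S[U,V] = ((3.6667)·(-5) + (-3.3333)·(1) + (-4.3333)·(-2) + (0.6667)·(2) + (1.6667)·(2) + (1.6667)·(2)) / 5 = -5/5 = -1
  S[V,V] = ((-5)·(-5) + (1)·(1) + (-2)·(-2) + (2)·(2) + (2)·(2) + (2)·(2)) / 5 = 42/5 = 8.4
  S = [[9.8667, -1],
 [-1, 8.4]].

Step 3 — invert S. det(S) = 9.8667·8.4 - (-1)² = 81.88.
  S^{-1} = (1/det) · [[d, -b], [-b, a]] = [[0.1026, 0.0122],
 [0.0122, 0.1205]].

Step 4 — quadratic form (x̄ - mu_0)^T · S^{-1} · (x̄ - mu_0):
  S^{-1} · (x̄ - mu_0) = (0.3786, 0.4022),
  (x̄ - mu_0)^T · [...] = (3.3333)·(0.3786) + (3)·(0.4022) = 2.4687.

Step 5 — scale by n: T² = 6 · 2.4687 = 14.8119.

T² ≈ 14.8119


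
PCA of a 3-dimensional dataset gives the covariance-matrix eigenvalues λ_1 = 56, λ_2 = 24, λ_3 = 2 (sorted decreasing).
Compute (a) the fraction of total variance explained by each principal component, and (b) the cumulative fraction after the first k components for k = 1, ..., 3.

Step 1 — total variance = trace(Sigma) = Σ λ_i = 56 + 24 + 2 = 82.

Step 2 — fraction explained by component i = λ_i / Σ λ:
  PC1: 56/82 = 0.6829
  PC2: 24/82 = 0.2927
  PC3: 2/82 = 0.0244

Step 3 — cumulative fraction after k components = (λ_1 + ... + λ_k) / Σ λ:
  k = 1: 56/82 = 0.6829
  k = 2: (56 + 24)/82 = 80/82 = 0.9756
  k = 3: (56 + 24 + 2)/82 = 82/82 = 1

Summary (fraction, with percent):

explained: PC1 0.6829 (68.29%), PC2 0.2927 (29.27%), PC3 0.0244 (2.44%);  cumulative: 0.6829, 0.9756, 1


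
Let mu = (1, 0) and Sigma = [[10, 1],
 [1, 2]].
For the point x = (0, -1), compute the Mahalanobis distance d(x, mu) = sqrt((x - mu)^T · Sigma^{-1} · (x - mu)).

Step 1 — centre the observation: (x - mu) = (-1, -1).

Step 2 — invert Sigma. det(Sigma) = 10·2 - (1)² = 19.
  Sigma^{-1} = (1/det) · [[d, -b], [-b, a]] = [[0.1053, -0.0526],
 [-0.0526, 0.5263]].

Step 3 — form the quadratic (x - mu)^T · Sigma^{-1} · (x - mu):
  Sigma^{-1} · (x - mu) = (-0.0526, -0.4737).
  (x - mu)^T · [Sigma^{-1} · (x - mu)] = (-1)·(-0.0526) + (-1)·(-0.4737) = 0.5263.

Step 4 — take square root: d = √(0.5263) ≈ 0.7255.

d(x, mu) = √(0.5263) ≈ 0.7255


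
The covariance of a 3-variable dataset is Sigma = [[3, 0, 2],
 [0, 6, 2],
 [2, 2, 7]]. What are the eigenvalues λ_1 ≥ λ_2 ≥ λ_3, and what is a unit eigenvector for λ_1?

Step 1 — characteristic polynomial p(λ) = det(λI - Sigma) = λ³ - tr·λ² + c_1·λ - det, where tr = trace, c_1 = sum of the principal 2×2 minors, det = det(Sigma):
  tr = 3 + 6 + 7 = 16,
  c_1 = (3·6 - (0)²) + (3·7 - (2)²) + (6·7 - (2)²) = 18 + 17 + 38 = 73,
  det = 3·(6·7 - (2)²) - (0)·((0)·7 - (2)·(2)) + (2)·((0)·(2) - 6·(2)) = 3·(38) - (0)·(-4) + (2)·(-12) = 90.
  So p(λ) = λ³ - 16λ² + 73λ - 90.
Step 2 — look for an integer root (rational root theorem: any rational root is an integer divisor of 90). Testing λ = 2:
  p(2) = 8 - 64 + 146 - 90 = 0  ✓
  Dividing out (λ - 2): p(λ) = (λ - 2)(λ² - 14λ + 45).
Step 3 — remaining eigenvalues from the quadratic λ² - 14λ + 45 = 0:
  Δ = 14² - 4·45 = 196 - 180 = 16,  λ = (14 ± √16)/2 = (14 ± 4)/2 = 9 or 5.
  Sorted: λ_1 = 9,  λ_2 = 5,  λ_3 = 2  (check: sum = 16 = tr ✓).

Step 4 — unit eigenvector for λ_1 = 9: v spans the null space of (Sigma - λ_1 I), whose rows are
  r_1 = (-6, 0, 2),  r_2 = (0, -3, 2),  r_3 = (2, 2, -2).
  v is orthogonal to every row, so take v ∝ r_1 × r_2 = ((0)·(2) - (2)·(-3), (2)·(0) - (-6)·(2), (-6)·(-3) - (0)·(0)) = (6, 12, 18).
  Rescale (divide by 6): u = (1, 2, 3).
  ||u|| = √((1)² + (2)² + (3)²) = √(14) ≈ 3.7417,  v_1 = u/||u|| ≈ (0.2673, 0.5345, 0.8018) (||v_1|| = 1).

λ_1 = 9,  λ_2 = 5,  λ_3 = 2;  v_1 ≈ (0.2673, 0.5345, 0.8018)


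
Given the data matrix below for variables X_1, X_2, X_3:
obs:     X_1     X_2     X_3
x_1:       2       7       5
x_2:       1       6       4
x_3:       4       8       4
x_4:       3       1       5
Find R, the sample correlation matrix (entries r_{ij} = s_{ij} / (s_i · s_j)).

Step 1 — column means:
  mean(X_1) = (2 + 1 + 4 + 3) / 4 = 10/4 = 2.5
  mean(X_2) = (7 + 6 + 8 + 1) / 4 = 22/4 = 5.5
  mean(X_3) = (5 + 4 + 4 + 5) / 4 = 18/4 = 4.5

Step 2 — sample variances and covariances s[i,j] = (1/(n-1)) · Σ_k (x_{k,i} - mean_i) · (x_{k,j} - mean_j), with n-1 = 3:
  s[X_1,X_1] = ((-0.5)·(-0.5) + (-1.5)·(-1.5) + (1.5)·(1.5) + (0.5)·(0.5)) / 3 = 5/3 = 1.6667
  s[X_1,X_2] = ((-0.5)·(1.5) + (-1.5)·(0.5) + (1.5)·(2.5) + (0.5)·(-4.5)) / 3 = 0/3 = 0
  s[X_1,X_3] = ((-0.5)·(0.5) + (-1.5)·(-0.5) + (1.5)·(-0.5) + (0.5)·(0.5)) / 3 = 0/3 = 0
  s[X_2,X_2] = ((1.5)·(1.5) + (0.5)·(0.5) + (2.5)·(2.5) + (-4.5)·(-4.5)) / 3 = 29/3 = 9.6667
  s[X_2,X_3] = ((1.5)·(0.5) + (0.5)·(-0.5) + (2.5)·(-0.5) + (-4.5)·(0.5)) / 3 = -3/3 = -1
  s[X_3,X_3] = ((0.5)·(0.5) + (-0.5)·(-0.5) + (-0.5)·(-0.5) + (0.5)·(0.5)) / 3 = 1/3 = 0.3333
  Sample standard deviations s_i = √(s[i,i]):
  s(X_1) = √(1.6667) = 1.291
  s(X_2) = √(9.6667) = 3.1091
  s(X_3) = √(0.3333) = 0.5774

Step 3 — r_{ij} = s_{ij} / (s_i · s_j):
  r[X_1,X_1] = 1 (diagonal).
  r[X_1,X_2] = 0 / (1.291 · 3.1091) = 0 / 4.0139 = 0
  r[X_1,X_3] = 0 / (1.291 · 0.5774) = 0 / 0.7454 = 0
  r[X_2,X_2] = 1 (diagonal).
  r[X_2,X_3] = -1 / (3.1091 · 0.5774) = -1 / 1.7951 = -0.5571
  r[X_3,X_3] = 1 (diagonal).

R is symmetric with unit diagonal. Assembling:

R = [[1, 0, 0],
 [0, 1, -0.5571],
 [0, -0.5571, 1]]


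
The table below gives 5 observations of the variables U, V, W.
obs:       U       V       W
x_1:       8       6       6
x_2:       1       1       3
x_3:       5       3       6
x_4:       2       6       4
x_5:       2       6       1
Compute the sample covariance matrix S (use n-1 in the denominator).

Step 1 — column means:
  mean(U) = (8 + 1 + 5 + 2 + 2) / 5 = 18/5 = 3.6
  mean(V) = (6 + 1 + 3 + 6 + 6) / 5 = 22/5 = 4.4
  mean(W) = (6 + 3 + 6 + 4 + 1) / 5 = 20/5 = 4

Step 2 — sample covariance S[i,j] = (1/(n-1)) · Σ_k (x_{k,i} - mean_i) · (x_{k,j} - mean_j), with n-1 = 4.
  S[U,U] = ((4.4)·(4.4) + (-2.6)·(-2.6) + (1.4)·(1.4) + (-1.6)·(-1.6) + (-1.6)·(-1.6)) / 4 = 33.2/4 = 8.3
  S[U,V] = ((4.4)·(1.6) + (-2.6)·(-3.4) + (1.4)·(-1.4) + (-1.6)·(1.6) + (-1.6)·(1.6)) / 4 = 8.8/4 = 2.2
  S[U,W] = ((4.4)·(2) + (-2.6)·(-1) + (1.4)·(2) + (-1.6)·(0) + (-1.6)·(-3)) / 4 = 19/4 = 4.75
  S[V,V] = ((1.6)·(1.6) + (-3.4)·(-3.4) + (-1.4)·(-1.4) + (1.6)·(1.6) + (1.6)·(1.6)) / 4 = 21.2/4 = 5.3
  S[V,W] = ((1.6)·(2) + (-3.4)·(-1) + (-1.4)·(2) + (1.6)·(0) + (1.6)·(-3)) / 4 = -1/4 = -0.25
  S[W,W] = ((2)·(2) + (-1)·(-1) + (2)·(2) + (0)·(0) + (-3)·(-3)) / 4 = 18/4 = 4.5

S is symmetric (S[j,i] = S[i,j]). Assembling:

S = [[8.3, 2.2, 4.75],
 [2.2, 5.3, -0.25],
 [4.75, -0.25, 4.5]]


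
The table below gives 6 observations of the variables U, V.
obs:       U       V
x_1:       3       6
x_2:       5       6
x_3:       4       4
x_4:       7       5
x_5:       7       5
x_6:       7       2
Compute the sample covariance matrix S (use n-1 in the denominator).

Step 1 — column means:
  mean(U) = (3 + 5 + 4 + 7 + 7 + 7) / 6 = 33/6 = 5.5
  mean(V) = (6 + 6 + 4 + 5 + 5 + 2) / 6 = 28/6 = 4.6667

Step 2 — sample covariance S[i,j] = (1/(n-1)) · Σ_k (x_{k,i} - mean_i) · (x_{k,j} - mean_j), with n-1 = 5.
  S[U,U] = ((-2.5)·(-2.5) + (-0.5)·(-0.5) + (-1.5)·(-1.5) + (1.5)·(1.5) + (1.5)·(1.5) + (1.5)·(1.5)) / 5 = 15.5/5 = 3.1
  S[U,V] = ((-2.5)·(1.3333) + (-0.5)·(1.3333) + (-1.5)·(-0.6667) + (1.5)·(0.3333) + (1.5)·(0.3333) + (1.5)·(-2.6667)) / 5 = -6/5 = -1.2
  S[V,V] = ((1.3333)·(1.3333) + (1.3333)·(1.3333) + (-0.6667)·(-0.6667) + (0.3333)·(0.3333) + (0.3333)·(0.3333) + (-2.6667)·(-2.6667)) / 5 = 11.3333/5 = 2.2667

S is symmetric (S[j,i] = S[i,j]). Assembling:

S = [[3.1, -1.2],
 [-1.2, 2.2667]]


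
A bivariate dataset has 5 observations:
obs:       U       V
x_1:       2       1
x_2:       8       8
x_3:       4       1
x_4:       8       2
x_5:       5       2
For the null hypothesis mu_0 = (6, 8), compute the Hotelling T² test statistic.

Step 1 — sample mean vector:
  mean(U) = (2 + 8 + 4 + 8 + 5) / 5 = 27/5 = 5.4
  mean(V) = (1 + 8 + 1 + 2 + 2) / 5 = 14/5 = 2.8
  x̄ = (5.4, 2.8),  deviation x̄ - mu_0 = (5.4, 2.8) - (6, 8) = (-0.6, -5.2).

Step 2 — sample covariance matrix, S[i,j] = (1/(n-1)) · Σ_k (x_{k,i} - mean_i) · (x_{k,j} - mean_j), divisor n-1 = 4:
  S[U,U] = ((-3.4)·(-3.4) + (2.6)·(2.6) + (-1.4)·(-1.4) + (2.6)·(2.6) + (-0.4)·(-0.4)) / 4 = 27.2/4 = 6.8
  S[U,V] = ((-3.4)·(-1.8) + (2.6)·(5.2) + (-1.4)·(-1.8) + (2.6)·(-0.8) + (-0.4)·(-0.8)) / 4 = 20.4/4 = 5.1
  S[V,V] = ((-1.8)·(-1.8) + (5.2)·(5.2) + (-1.8)·(-1.8) + (-0.8)·(-0.8) + (-0.8)·(-0.8)) / 4 = 34.8/4 = 8.7
  S = [[6.8, 5.1],
 [5.1, 8.7]].

Step 3 — invert S. det(S) = 6.8·8.7 - (5.1)² = 33.15.
  S^{-1} = (1/det) · [[d, -b], [-b, a]] = [[0.2624, -0.1538],
 [-0.1538, 0.2051]].

Step 4 — quadratic form (x̄ - mu_0)^T · S^{-1} · (x̄ - mu_0):
  S^{-1} · (x̄ - mu_0) = (0.6425, -0.9744),
  (x̄ - mu_0)^T · [...] = (-0.6)·(0.6425) + (-5.2)·(-0.9744) = 4.6811.

Step 5 — scale by n: T² = 5 · 4.6811 = 23.4057.

T² ≈ 23.4057


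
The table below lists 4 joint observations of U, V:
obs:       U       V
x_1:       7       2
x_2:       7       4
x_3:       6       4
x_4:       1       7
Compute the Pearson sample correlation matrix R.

Step 1 — column means:
  mean(U) = (7 + 7 + 6 + 1) / 4 = 21/4 = 5.25
  mean(V) = (2 + 4 + 4 + 7) / 4 = 17/4 = 4.25

Step 2 — sample variances and covariances s[i,j] = (1/(n-1)) · Σ_k (x_{k,i} - mean_i) · (x_{k,j} - mean_j), with n-1 = 3:
  s[U,U] = ((1.75)·(1.75) + (1.75)·(1.75) + (0.75)·(0.75) + (-4.25)·(-4.25)) / 3 = 24.75/3 = 8.25
  s[U,V] = ((1.75)·(-2.25) + (1.75)·(-0.25) + (0.75)·(-0.25) + (-4.25)·(2.75)) / 3 = -16.25/3 = -5.4167
  s[V,V] = ((-2.25)·(-2.25) + (-0.25)·(-0.25) + (-0.25)·(-0.25) + (2.75)·(2.75)) / 3 = 12.75/3 = 4.25
  Sample standard deviations s_i = √(s[i,i]):
  s(U) = √(8.25) = 2.8723
  s(V) = √(4.25) = 2.0616

Step 3 — r_{ij} = s_{ij} / (s_i · s_j):
  r[U,U] = 1 (diagonal).
  r[U,V] = -5.4167 / (2.8723 · 2.0616) = -5.4167 / 5.9214 = -0.9148
  r[V,V] = 1 (diagonal).

R is symmetric with unit diagonal. Assembling:

R = [[1, -0.9148],
 [-0.9148, 1]]


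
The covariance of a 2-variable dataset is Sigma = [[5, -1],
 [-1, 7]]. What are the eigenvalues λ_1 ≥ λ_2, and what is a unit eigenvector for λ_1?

Step 1 — characteristic polynomial of 2×2 Sigma:
  det(Sigma - λI) = λ² - trace · λ + det = 0.
  trace = 5 + 7 = 12, det = 5·7 - (-1)² = 34.
Step 2 — discriminant:
  Δ = trace² - 4·det = 144 - 136 = 8.
Step 3 — eigenvalues:
  λ = (trace ± √Δ)/2 = (12 ± 2.8284)/2,
  λ_1 = 7.4142,  λ_2 = 4.5858.

Step 4 — unit eigenvector for λ_1: solve (Sigma - λ_1 I)v = 0. First row:
  (5 - 7.4142)·v_x + (-1)·v_y = 0, i.e. (-2.4142)·v_x + (-1)·v_y = 0,
  so v ∝ (b, λ_1 - a) = (-1, 2.4142); multiply by -1 so the first entry is positive: u = (1, -2.4142).
  ||u|| = √((1)² + (-2.4142)²) = √(6.8284) ≈ 2.6131,
  v_1 = u/||u|| ≈ (0.3827, -0.9239) (||v_1|| = 1).

λ_1 = 7.4142,  λ_2 = 4.5858;  v_1 ≈ (0.3827, -0.9239)


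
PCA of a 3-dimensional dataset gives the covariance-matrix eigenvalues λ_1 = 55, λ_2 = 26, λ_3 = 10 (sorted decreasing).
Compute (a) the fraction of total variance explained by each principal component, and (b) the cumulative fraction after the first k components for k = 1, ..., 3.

Step 1 — total variance = trace(Sigma) = Σ λ_i = 55 + 26 + 10 = 91.

Step 2 — fraction explained by component i = λ_i / Σ λ:
  PC1: 55/91 = 0.6044
  PC2: 26/91 = 0.2857
  PC3: 10/91 = 0.1099

Step 3 — cumulative fraction after k components = (λ_1 + ... + λ_k) / Σ λ:
  k = 1: 55/91 = 0.6044
  k = 2: (55 + 26)/91 = 81/91 = 0.8901
  k = 3: (55 + 26 + 10)/91 = 91/91 = 1

Summary (fraction, with percent):

explained: PC1 0.6044 (60.44%), PC2 0.2857 (28.57%), PC3 0.1099 (10.99%);  cumulative: 0.6044, 0.8901, 1


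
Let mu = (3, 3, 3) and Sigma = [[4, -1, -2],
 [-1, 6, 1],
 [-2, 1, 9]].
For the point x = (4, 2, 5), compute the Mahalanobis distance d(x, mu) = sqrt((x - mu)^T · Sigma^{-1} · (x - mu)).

Step 1 — centre the observation: (x - mu) = (1, -1, 2).

Step 2 — invert Sigma (cofactor / det for 3×3, or solve directly):
  Sigma^{-1} = [[0.2896, 0.0383, 0.0601],
 [0.0383, 0.1749, -0.0109],
 [0.0601, -0.0109, 0.1257]].

Step 3 — form the quadratic (x - mu)^T · Sigma^{-1} · (x - mu):
  Sigma^{-1} · (x - mu) = (0.3716, -0.1585, 0.3224).
  (x - mu)^T · [Sigma^{-1} · (x - mu)] = (1)·(0.3716) + (-1)·(-0.1585) + (2)·(0.3224) = 1.1749.

Step 4 — take square root: d = √(1.1749) ≈ 1.0839.

d(x, mu) = √(1.1749) ≈ 1.0839


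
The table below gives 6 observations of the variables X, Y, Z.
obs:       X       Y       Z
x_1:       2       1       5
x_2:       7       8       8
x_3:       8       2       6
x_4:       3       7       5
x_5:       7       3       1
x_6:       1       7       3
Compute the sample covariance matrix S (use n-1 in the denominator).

Step 1 — column means:
  mean(X) = (2 + 7 + 8 + 3 + 7 + 1) / 6 = 28/6 = 4.6667
  mean(Y) = (1 + 8 + 2 + 7 + 3 + 7) / 6 = 28/6 = 4.6667
  mean(Z) = (5 + 8 + 6 + 5 + 1 + 3) / 6 = 28/6 = 4.6667

Step 2 — sample covariance S[i,j] = (1/(n-1)) · Σ_k (x_{k,i} - mean_i) · (x_{k,j} - mean_j), with n-1 = 5.
  S[X,X] = ((-2.6667)·(-2.6667) + (2.3333)·(2.3333) + (3.3333)·(3.3333) + (-1.6667)·(-1.6667) + (2.3333)·(2.3333) + (-3.6667)·(-3.6667)) / 5 = 45.3333/5 = 9.0667
  S[X,Y] = ((-2.6667)·(-3.6667) + (2.3333)·(3.3333) + (3.3333)·(-2.6667) + (-1.6667)·(2.3333) + (2.3333)·(-1.6667) + (-3.6667)·(2.3333)) / 5 = -7.6667/5 = -1.5333
  S[X,Z] = ((-2.6667)·(0.3333) + (2.3333)·(3.3333) + (3.3333)·(1.3333) + (-1.6667)·(0.3333) + (2.3333)·(-3.6667) + (-3.6667)·(-1.6667)) / 5 = 8.3333/5 = 1.6667
  S[Y,Y] = ((-3.6667)·(-3.6667) + (3.3333)·(3.3333) + (-2.6667)·(-2.6667) + (2.3333)·(2.3333) + (-1.6667)·(-1.6667) + (2.3333)·(2.3333)) / 5 = 45.3333/5 = 9.0667
  S[Y,Z] = ((-3.6667)·(0.3333) + (3.3333)·(3.3333) + (-2.6667)·(1.3333) + (2.3333)·(0.3333) + (-1.6667)·(-3.6667) + (2.3333)·(-1.6667)) / 5 = 9.3333/5 = 1.8667
  S[Z,Z] = ((0.3333)·(0.3333) + (3.3333)·(3.3333) + (1.3333)·(1.3333) + (0.3333)·(0.3333) + (-3.6667)·(-3.6667) + (-1.6667)·(-1.6667)) / 5 = 29.3333/5 = 5.8667

S is symmetric (S[j,i] = S[i,j]). Assembling:

S = [[9.0667, -1.5333, 1.6667],
 [-1.5333, 9.0667, 1.8667],
 [1.6667, 1.8667, 5.8667]]


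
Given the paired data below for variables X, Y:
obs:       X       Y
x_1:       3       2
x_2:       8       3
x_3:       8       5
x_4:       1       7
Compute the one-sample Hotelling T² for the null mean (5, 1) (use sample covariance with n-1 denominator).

Step 1 — sample mean vector:
  mean(X) = (3 + 8 + 8 + 1) / 4 = 20/4 = 5
  mean(Y) = (2 + 3 + 5 + 7) / 4 = 17/4 = 4.25
  x̄ = (5, 4.25),  deviation x̄ - mu_0 = (5, 4.25) - (5, 1) = (0, 3.25).

Step 2 — sample covariance matrix, S[i,j] = (1/(n-1)) · Σ_k (x_{k,i} - mean_i) · (x_{k,j} - mean_j), divisor n-1 = 3:
  S[X,X] = ((-2)·(-2) + (3)·(3) + (3)·(3) + (-4)·(-4)) / 3 = 38/3 = 12.6667
  S[X,Y] = ((-2)·(-2.25) + (3)·(-1.25) + (3)·(0.75) + (-4)·(2.75)) / 3 = -8/3 = -2.6667
  S[Y,Y] = ((-2.25)·(-2.25) + (-1.25)·(-1.25) + (0.75)·(0.75) + (2.75)·(2.75)) / 3 = 14.75/3 = 4.9167
  S = [[12.6667, -2.6667],
 [-2.6667, 4.9167]].

Step 3 — invert S. det(S) = 12.6667·4.9167 - (-2.6667)² = 55.1667.
  S^{-1} = (1/det) · [[d, -b], [-b, a]] = [[0.0891, 0.0483],
 [0.0483, 0.2296]].

Step 4 — quadratic form (x̄ - mu_0)^T · S^{-1} · (x̄ - mu_0):
  S^{-1} · (x̄ - mu_0) = (0.1571, 0.7462),
  (x̄ - mu_0)^T · [...] = (0)·(0.1571) + (3.25)·(0.7462) = 2.4252.

Step 5 — scale by n: T² = 4 · 2.4252 = 9.7009.

T² ≈ 9.7009


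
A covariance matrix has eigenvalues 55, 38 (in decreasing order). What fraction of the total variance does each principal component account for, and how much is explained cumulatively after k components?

Step 1 — total variance = trace(Sigma) = Σ λ_i = 55 + 38 = 93.

Step 2 — fraction explained by component i = λ_i / Σ λ:
  PC1: 55/93 = 0.5914
  PC2: 38/93 = 0.4086

Step 3 — cumulative fraction after k components = (λ_1 + ... + λ_k) / Σ λ:
  k = 1: 55/93 = 0.5914
  k = 2: (55 + 38)/93 = 93/93 = 1

Summary (fraction, with percent):

explained: PC1 0.5914 (59.14%), PC2 0.4086 (40.86%);  cumulative: 0.5914, 1


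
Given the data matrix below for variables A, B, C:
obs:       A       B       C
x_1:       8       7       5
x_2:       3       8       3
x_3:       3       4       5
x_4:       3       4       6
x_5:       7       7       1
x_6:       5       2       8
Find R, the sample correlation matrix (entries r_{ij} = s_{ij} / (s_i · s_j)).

Step 1 — column means:
  mean(A) = (8 + 3 + 3 + 3 + 7 + 5) / 6 = 29/6 = 4.8333
  mean(B) = (7 + 8 + 4 + 4 + 7 + 2) / 6 = 32/6 = 5.3333
  mean(C) = (5 + 3 + 5 + 6 + 1 + 8) / 6 = 28/6 = 4.6667

Step 2 — sample variances and covariances s[i,j] = (1/(n-1)) · Σ_k (x_{k,i} - mean_i) · (x_{k,j} - mean_j), with n-1 = 5:
  s[A,A] = ((3.1667)·(3.1667) + (-1.8333)·(-1.8333) + (-1.8333)·(-1.8333) + (-1.8333)·(-1.8333) + (2.1667)·(2.1667) + (0.1667)·(0.1667)) / 5 = 24.8333/5 = 4.9667
  s[A,B] = ((3.1667)·(1.6667) + (-1.8333)·(2.6667) + (-1.8333)·(-1.3333) + (-1.8333)·(-1.3333) + (2.1667)·(1.6667) + (0.1667)·(-3.3333)) / 5 = 8.3333/5 = 1.6667
  s[A,C] = ((3.1667)·(0.3333) + (-1.8333)·(-1.6667) + (-1.8333)·(0.3333) + (-1.8333)·(1.3333) + (2.1667)·(-3.6667) + (0.1667)·(3.3333)) / 5 = -6.3333/5 = -1.2667
  s[B,B] = ((1.6667)·(1.6667) + (2.6667)·(2.6667) + (-1.3333)·(-1.3333) + (-1.3333)·(-1.3333) + (1.6667)·(1.6667) + (-3.3333)·(-3.3333)) / 5 = 27.3333/5 = 5.4667
  s[B,C] = ((1.6667)·(0.3333) + (2.6667)·(-1.6667) + (-1.3333)·(0.3333) + (-1.3333)·(1.3333) + (1.6667)·(-3.6667) + (-3.3333)·(3.3333)) / 5 = -23.3333/5 = -4.6667
  s[C,C] = ((0.3333)·(0.3333) + (-1.6667)·(-1.6667) + (0.3333)·(0.3333) + (1.3333)·(1.3333) + (-3.6667)·(-3.6667) + (3.3333)·(3.3333)) / 5 = 29.3333/5 = 5.8667
  Sample standard deviations s_i = √(s[i,i]):
  s(A) = √(4.9667) = 2.2286
  s(B) = √(5.4667) = 2.3381
  s(C) = √(5.8667) = 2.4221

Step 3 — r_{ij} = s_{ij} / (s_i · s_j):
  r[A,A] = 1 (diagonal).
  r[A,B] = 1.6667 / (2.2286 · 2.3381) = 1.6667 / 5.2107 = 0.3199
  r[A,C] = -1.2667 / (2.2286 · 2.4221) = -1.2667 / 5.3979 = -0.2347
  r[B,B] = 1 (diagonal).
  r[B,C] = -4.6667 / (2.3381 · 2.4221) = -4.6667 / 5.6631 = -0.824
  r[C,C] = 1 (diagonal).

R is symmetric with unit diagonal. Assembling:

R = [[1, 0.3199, -0.2347],
 [0.3199, 1, -0.824],
 [-0.2347, -0.824, 1]]


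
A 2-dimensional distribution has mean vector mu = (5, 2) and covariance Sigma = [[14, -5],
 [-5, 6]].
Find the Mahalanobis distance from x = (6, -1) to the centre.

Step 1 — centre the observation: (x - mu) = (1, -3).

Step 2 — invert Sigma. det(Sigma) = 14·6 - (-5)² = 59.
  Sigma^{-1} = (1/det) · [[d, -b], [-b, a]] = [[0.1017, 0.0847],
 [0.0847, 0.2373]].

Step 3 — form the quadratic (x - mu)^T · Sigma^{-1} · (x - mu):
  Sigma^{-1} · (x - mu) = (-0.1525, -0.6271).
  (x - mu)^T · [Sigma^{-1} · (x - mu)] = (1)·(-0.1525) + (-3)·(-0.6271) = 1.7288.

Step 4 — take square root: d = √(1.7288) ≈ 1.3148.

d(x, mu) = √(1.7288) ≈ 1.3148


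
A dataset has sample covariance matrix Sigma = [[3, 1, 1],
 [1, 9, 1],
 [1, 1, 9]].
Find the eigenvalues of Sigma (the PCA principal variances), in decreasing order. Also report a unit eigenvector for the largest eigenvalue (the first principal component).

Step 1 — characteristic polynomial p(λ) = det(λI - Sigma) = λ³ - tr·λ² + c_1·λ - det, where tr = trace, c_1 = sum of the principal 2×2 minors, det = det(Sigma):
  tr = 3 + 9 + 9 = 21,
  c_1 = (3·9 - (1)²) + (3·9 - (1)²) + (9·9 - (1)²) = 26 + 26 + 80 = 132,
  det = 3·(9·9 - (1)²) - (1)·((1)·9 - (1)·(1)) + (1)·((1)·(1) - 9·(1)) = 3·(80) - (1)·(8) + (1)·(-8) = 224.
  So p(λ) = λ³ - 21λ² + 132λ - 224.
Step 2 — look for an integer root (rational root theorem: any rational root is an integer divisor of 224). Testing λ = 8:
  p(8) = 512 - 1344 + 1056 - 224 = 0  ✓
  Dividing out (λ - 8): p(λ) = (λ - 8)(λ² - 13λ + 28).
Step 3 — remaining eigenvalues from the quadratic λ² - 13λ + 28 = 0:
  Δ = 13² - 4·28 = 169 - 112 = 57,  λ = (13 ± √57)/2 = (13 ± 7.5498)/2 ≈ 10.2749 or 2.7251.
  Sorted: λ_1 = 10.2749,  λ_2 = 8,  λ_3 = 2.7251  (check: sum = 21 = tr ✓).

Step 4 — unit eigenvector for λ_1 ≈ 10.2749: v spans the null space of (Sigma - λ_1 I), whose rows are
  r_1 = (-7.2749, 1, 1),  r_2 = (1, -1.2749, 1),  r_3 = (1, 1, -1.2749).
  v is orthogonal to every row, so take v ∝ r_1 × r_2 = ((1)·(1) - (1)·(-1.2749), (1)·(1) - (-7.2749)·(1), (-7.2749)·(-1.2749) - (1)·(1)) ≈ (2.2749, 8.2749, 8.2749).
  Let u = (2.2749, 8.2749, 8.2749).
  ||u|| = √((2.2749)² + (8.2749)² + (8.2749)²) = √(142.1238) ≈ 11.9216,  v_1 = u/||u|| ≈ (0.1908, 0.6941, 0.6941) (||v_1|| = 1).

λ_1 = 10.2749,  λ_2 = 8,  λ_3 = 2.7251;  v_1 ≈ (0.1908, 0.6941, 0.6941)


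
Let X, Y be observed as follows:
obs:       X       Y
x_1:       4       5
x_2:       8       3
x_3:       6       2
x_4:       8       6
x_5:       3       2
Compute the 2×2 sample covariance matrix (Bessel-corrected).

Step 1 — column means:
  mean(X) = (4 + 8 + 6 + 8 + 3) / 5 = 29/5 = 5.8
  mean(Y) = (5 + 3 + 2 + 6 + 2) / 5 = 18/5 = 3.6

Step 2 — sample covariance S[i,j] = (1/(n-1)) · Σ_k (x_{k,i} - mean_i) · (x_{k,j} - mean_j), with n-1 = 4.
  S[X,X] = ((-1.8)·(-1.8) + (2.2)·(2.2) + (0.2)·(0.2) + (2.2)·(2.2) + (-2.8)·(-2.8)) / 4 = 20.8/4 = 5.2
  S[X,Y] = ((-1.8)·(1.4) + (2.2)·(-0.6) + (0.2)·(-1.6) + (2.2)·(2.4) + (-2.8)·(-1.6)) / 4 = 5.6/4 = 1.4
  S[Y,Y] = ((1.4)·(1.4) + (-0.6)·(-0.6) + (-1.6)·(-1.6) + (2.4)·(2.4) + (-1.6)·(-1.6)) / 4 = 13.2/4 = 3.3

S is symmetric (S[j,i] = S[i,j]). Assembling:

S = [[5.2, 1.4],
 [1.4, 3.3]]


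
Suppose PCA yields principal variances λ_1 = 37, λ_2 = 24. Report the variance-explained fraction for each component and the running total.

Step 1 — total variance = trace(Sigma) = Σ λ_i = 37 + 24 = 61.

Step 2 — fraction explained by component i = λ_i / Σ λ:
  PC1: 37/61 = 0.6066
  PC2: 24/61 = 0.3934

Step 3 — cumulative fraction after k components = (λ_1 + ... + λ_k) / Σ λ:
  k = 1: 37/61 = 0.6066
  k = 2: (37 + 24)/61 = 61/61 = 1

Summary (fraction, with percent):

explained: PC1 0.6066 (60.66%), PC2 0.3934 (39.34%);  cumulative: 0.6066, 1


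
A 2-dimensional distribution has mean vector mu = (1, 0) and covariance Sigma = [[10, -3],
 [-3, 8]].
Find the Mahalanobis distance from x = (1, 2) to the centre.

Step 1 — centre the observation: (x - mu) = (0, 2).

Step 2 — invert Sigma. det(Sigma) = 10·8 - (-3)² = 71.
  Sigma^{-1} = (1/det) · [[d, -b], [-b, a]] = [[0.1127, 0.0423],
 [0.0423, 0.1408]].

Step 3 — form the quadratic (x - mu)^T · Sigma^{-1} · (x - mu):
  Sigma^{-1} · (x - mu) = (0.0845, 0.2817).
  (x - mu)^T · [Sigma^{-1} · (x - mu)] = (0)·(0.0845) + (2)·(0.2817) = 0.5634.

Step 4 — take square root: d = √(0.5634) ≈ 0.7506.

d(x, mu) = √(0.5634) ≈ 0.7506
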